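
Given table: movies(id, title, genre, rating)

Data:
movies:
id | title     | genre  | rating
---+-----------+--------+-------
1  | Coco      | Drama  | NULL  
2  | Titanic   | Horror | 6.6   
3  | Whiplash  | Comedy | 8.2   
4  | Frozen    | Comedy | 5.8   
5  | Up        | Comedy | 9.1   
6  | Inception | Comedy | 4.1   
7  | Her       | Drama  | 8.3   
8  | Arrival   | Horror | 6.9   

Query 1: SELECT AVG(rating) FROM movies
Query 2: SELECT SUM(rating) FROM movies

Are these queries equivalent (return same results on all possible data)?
No, not equivalent

Query 1 returns: [(7.0,)]
Query 2 returns: [(49.0,)]

Reason: AVG vs SUM give different aggregate values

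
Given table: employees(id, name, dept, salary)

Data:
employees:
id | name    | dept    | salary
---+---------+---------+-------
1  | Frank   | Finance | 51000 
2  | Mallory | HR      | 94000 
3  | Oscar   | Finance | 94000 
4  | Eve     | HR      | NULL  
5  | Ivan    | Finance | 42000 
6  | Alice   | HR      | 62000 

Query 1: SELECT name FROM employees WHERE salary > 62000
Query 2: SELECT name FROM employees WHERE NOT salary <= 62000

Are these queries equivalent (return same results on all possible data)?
Yes, equivalent

Both queries return: [('Mallory',), ('Oscar',)]

Reason: Both filter salary > 62000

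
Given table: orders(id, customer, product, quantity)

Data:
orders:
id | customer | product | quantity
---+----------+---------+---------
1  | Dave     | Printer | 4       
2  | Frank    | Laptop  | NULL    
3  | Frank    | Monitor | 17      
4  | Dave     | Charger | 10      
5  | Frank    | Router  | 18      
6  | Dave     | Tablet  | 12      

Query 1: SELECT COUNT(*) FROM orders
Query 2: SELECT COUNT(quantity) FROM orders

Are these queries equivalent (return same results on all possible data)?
No, not equivalent

Query 1 returns: [(6,)]
Query 2 returns: [(5,)]

Reason: COUNT(*) includes NULLs, COUNT(column) excludes them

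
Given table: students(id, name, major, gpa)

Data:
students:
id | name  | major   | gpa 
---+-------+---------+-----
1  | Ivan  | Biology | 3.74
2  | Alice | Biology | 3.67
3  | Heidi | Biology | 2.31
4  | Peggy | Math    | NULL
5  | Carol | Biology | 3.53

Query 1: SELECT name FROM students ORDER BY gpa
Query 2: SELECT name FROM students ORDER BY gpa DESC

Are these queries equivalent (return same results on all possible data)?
No, not equivalent

Query 1 returns: [('Peggy',), ('Heidi',), ('Carol',), ('Alice',), ('Ivan',)]
Query 2 returns: [('Ivan',), ('Alice',), ('Carol',), ('Heidi',), ('Peggy',)]

Reason: ASC vs DESC gives opposite ordering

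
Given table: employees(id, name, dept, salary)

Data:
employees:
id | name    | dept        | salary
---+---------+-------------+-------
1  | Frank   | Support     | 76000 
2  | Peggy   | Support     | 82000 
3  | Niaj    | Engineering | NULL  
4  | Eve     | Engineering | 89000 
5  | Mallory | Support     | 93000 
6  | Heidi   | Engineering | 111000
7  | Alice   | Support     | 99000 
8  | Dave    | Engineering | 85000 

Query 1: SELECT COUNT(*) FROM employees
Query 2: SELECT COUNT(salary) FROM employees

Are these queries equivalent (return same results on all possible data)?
No, not equivalent

Query 1 returns: [(8,)]
Query 2 returns: [(7,)]

Reason: COUNT(*) includes NULLs, COUNT(column) excludes them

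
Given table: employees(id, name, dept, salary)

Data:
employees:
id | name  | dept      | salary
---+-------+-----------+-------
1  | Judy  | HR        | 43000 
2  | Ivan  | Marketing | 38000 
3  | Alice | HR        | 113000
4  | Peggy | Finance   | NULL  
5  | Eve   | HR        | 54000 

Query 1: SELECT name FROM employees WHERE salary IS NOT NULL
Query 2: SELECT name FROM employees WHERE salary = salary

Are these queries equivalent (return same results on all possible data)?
Yes, equivalent

Both queries return: [('Alice',), ('Eve',), ('Ivan',), ('Judy',)]

Reason: IS NOT NULL vs self-equality (both exclude NULLs)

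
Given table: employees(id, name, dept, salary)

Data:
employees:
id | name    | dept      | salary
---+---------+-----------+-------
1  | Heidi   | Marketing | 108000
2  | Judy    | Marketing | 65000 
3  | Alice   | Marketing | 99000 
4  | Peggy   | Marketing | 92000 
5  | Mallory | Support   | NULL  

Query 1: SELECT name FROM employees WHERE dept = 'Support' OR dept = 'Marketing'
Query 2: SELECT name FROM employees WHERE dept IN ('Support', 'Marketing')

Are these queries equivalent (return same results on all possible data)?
Yes, equivalent

Both queries return: [('Alice',), ('Heidi',), ('Judy',), ('Mallory',), ('Peggy',)]

Reason: OR vs IN are equivalent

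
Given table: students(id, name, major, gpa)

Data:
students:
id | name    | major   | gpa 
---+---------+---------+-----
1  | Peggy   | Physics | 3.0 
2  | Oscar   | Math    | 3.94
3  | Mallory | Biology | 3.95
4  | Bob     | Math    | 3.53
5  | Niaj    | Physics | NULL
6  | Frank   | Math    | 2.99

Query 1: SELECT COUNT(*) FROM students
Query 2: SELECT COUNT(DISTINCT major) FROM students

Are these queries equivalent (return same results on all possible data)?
No, not equivalent

Query 1 returns: [(6,)]
Query 2 returns: [(3,)]

Reason: COUNT(*) counts rows, COUNT(DISTINCT major) counts unique majors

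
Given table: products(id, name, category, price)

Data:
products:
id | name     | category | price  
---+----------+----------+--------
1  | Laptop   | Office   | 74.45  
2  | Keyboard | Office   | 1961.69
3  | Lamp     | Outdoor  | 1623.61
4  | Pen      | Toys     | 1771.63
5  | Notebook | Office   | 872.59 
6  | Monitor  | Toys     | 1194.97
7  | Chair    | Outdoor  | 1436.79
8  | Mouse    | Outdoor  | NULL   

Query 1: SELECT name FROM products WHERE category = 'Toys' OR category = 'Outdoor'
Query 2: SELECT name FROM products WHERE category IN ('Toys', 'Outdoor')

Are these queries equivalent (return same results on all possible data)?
Yes, equivalent

Both queries return: [('Chair',), ('Lamp',), ('Monitor',), ('Mouse',), ('Pen',)]

Reason: OR vs IN are equivalent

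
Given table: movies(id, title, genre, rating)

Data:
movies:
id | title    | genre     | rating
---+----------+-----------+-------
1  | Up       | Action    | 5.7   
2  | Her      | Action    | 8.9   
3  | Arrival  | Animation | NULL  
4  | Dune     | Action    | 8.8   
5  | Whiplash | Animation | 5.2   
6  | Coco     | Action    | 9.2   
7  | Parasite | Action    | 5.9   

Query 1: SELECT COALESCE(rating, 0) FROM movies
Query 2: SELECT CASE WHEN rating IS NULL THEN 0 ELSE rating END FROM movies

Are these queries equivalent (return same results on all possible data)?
Yes, equivalent

Both queries return: [(0,), (5.2,), (5.7,), (5.9,), (8.8,), (8.9,), (9.2,)]

Reason: COALESCE vs CASE for NULL handling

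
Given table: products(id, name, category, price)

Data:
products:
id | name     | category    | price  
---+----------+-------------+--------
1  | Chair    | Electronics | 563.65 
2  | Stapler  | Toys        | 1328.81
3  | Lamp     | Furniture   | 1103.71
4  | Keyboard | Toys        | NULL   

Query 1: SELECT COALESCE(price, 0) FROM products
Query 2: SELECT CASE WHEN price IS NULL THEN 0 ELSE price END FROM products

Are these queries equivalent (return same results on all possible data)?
Yes, equivalent

Both queries return: [(0,), (563.65,), (1103.71,), (1328.81,)]

Reason: COALESCE vs CASE for NULL handling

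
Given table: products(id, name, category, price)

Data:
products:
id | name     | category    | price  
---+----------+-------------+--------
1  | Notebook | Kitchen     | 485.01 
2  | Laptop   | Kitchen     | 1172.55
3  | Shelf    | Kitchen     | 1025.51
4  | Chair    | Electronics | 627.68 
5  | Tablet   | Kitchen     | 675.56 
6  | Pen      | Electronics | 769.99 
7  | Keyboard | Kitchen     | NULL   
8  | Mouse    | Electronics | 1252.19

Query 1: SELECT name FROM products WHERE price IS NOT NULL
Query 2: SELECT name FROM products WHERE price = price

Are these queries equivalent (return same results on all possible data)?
Yes, equivalent

Both queries return: [('Chair',), ('Laptop',), ('Mouse',), ('Notebook',), ('Pen',), ('Shelf',), ('Tablet',)]

Reason: IS NOT NULL vs self-equality (both exclude NULLs)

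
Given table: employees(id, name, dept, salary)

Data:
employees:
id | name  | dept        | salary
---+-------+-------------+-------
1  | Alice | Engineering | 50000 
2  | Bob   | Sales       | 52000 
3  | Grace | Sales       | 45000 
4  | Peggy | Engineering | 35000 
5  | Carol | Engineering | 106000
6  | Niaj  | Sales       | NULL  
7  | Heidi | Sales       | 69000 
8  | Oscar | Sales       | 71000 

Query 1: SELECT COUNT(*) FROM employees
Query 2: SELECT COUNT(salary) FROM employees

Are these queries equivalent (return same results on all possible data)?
No, not equivalent

Query 1 returns: [(8,)]
Query 2 returns: [(7,)]

Reason: COUNT(*) includes NULLs, COUNT(column) excludes them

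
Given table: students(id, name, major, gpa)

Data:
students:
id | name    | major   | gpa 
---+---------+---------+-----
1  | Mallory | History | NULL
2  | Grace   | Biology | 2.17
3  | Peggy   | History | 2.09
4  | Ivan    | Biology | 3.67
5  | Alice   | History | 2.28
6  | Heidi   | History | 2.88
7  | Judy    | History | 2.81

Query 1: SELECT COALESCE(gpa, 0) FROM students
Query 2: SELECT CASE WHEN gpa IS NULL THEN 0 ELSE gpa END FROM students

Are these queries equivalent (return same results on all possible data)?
Yes, equivalent

Both queries return: [(0,), (2.09,), (2.17,), (2.28,), (2.81,), (2.88,), (3.67,)]

Reason: COALESCE vs CASE for NULL handling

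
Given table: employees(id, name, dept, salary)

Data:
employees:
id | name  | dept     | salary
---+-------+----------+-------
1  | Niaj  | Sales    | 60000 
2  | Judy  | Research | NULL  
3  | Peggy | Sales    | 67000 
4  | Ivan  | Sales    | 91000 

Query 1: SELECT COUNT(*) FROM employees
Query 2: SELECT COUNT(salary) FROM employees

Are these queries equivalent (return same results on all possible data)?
No, not equivalent

Query 1 returns: [(4,)]
Query 2 returns: [(3,)]

Reason: COUNT(*) includes NULLs, COUNT(column) excludes them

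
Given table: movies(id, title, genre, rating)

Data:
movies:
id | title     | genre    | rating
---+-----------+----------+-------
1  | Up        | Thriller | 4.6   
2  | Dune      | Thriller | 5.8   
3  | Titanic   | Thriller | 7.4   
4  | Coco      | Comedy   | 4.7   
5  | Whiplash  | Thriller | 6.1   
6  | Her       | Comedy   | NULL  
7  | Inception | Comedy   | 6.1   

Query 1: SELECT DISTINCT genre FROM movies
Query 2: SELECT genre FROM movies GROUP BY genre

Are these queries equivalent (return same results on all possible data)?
Yes, equivalent

Both queries return: [('Comedy',), ('Thriller',)]

Reason: Both get unique genres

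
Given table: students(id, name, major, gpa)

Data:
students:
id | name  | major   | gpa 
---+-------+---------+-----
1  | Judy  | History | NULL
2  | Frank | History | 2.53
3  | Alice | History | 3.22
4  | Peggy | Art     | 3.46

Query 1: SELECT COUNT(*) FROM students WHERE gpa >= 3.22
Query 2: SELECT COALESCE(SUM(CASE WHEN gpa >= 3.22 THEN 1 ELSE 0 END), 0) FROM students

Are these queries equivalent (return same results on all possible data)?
Yes, equivalent

Both queries return: [(2,)]

Reason: COUNT with WHERE vs conditional SUM (COALESCE handles empty-table NULL)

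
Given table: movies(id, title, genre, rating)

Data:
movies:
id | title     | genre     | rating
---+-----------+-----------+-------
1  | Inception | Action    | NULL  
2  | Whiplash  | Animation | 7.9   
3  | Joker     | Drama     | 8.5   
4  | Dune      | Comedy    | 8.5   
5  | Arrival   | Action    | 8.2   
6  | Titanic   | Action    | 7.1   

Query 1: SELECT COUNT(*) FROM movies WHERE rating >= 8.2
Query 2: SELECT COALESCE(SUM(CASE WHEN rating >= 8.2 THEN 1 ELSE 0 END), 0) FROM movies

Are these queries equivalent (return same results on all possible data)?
Yes, equivalent

Both queries return: [(3,)]

Reason: COUNT with WHERE vs conditional SUM (COALESCE handles empty-table NULL)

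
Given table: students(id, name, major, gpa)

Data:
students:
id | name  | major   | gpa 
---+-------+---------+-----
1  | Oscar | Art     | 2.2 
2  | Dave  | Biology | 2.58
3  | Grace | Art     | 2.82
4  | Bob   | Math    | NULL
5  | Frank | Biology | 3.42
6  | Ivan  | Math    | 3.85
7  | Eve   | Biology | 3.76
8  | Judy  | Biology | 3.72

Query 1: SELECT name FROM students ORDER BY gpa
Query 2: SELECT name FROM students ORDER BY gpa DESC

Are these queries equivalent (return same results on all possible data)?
No, not equivalent

Query 1 returns: [('Bob',), ('Oscar',), ('Dave',), ('Grace',), ('Frank',), ('Judy',), ('Eve',), ('Ivan',)]
Query 2 returns: [('Ivan',), ('Eve',), ('Judy',), ('Frank',), ('Grace',), ('Dave',), ('Oscar',), ('Bob',)]

Reason: ASC vs DESC gives opposite ordering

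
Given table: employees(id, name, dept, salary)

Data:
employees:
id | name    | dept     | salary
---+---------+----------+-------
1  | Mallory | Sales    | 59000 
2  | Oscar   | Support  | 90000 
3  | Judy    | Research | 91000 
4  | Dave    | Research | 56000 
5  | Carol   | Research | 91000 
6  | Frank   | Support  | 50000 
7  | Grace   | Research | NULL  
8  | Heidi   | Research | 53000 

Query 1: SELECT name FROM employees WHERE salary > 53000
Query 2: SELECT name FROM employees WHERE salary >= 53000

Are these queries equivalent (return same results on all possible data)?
No, not equivalent

Query 1 returns: [('Mallory',), ('Oscar',), ('Judy',), ('Dave',), ('Carol',)]
Query 2 returns: [('Mallory',), ('Oscar',), ('Judy',), ('Dave',), ('Carol',), ('Heidi',)]

Reason: > vs >= gives different results when salary = 53000 exists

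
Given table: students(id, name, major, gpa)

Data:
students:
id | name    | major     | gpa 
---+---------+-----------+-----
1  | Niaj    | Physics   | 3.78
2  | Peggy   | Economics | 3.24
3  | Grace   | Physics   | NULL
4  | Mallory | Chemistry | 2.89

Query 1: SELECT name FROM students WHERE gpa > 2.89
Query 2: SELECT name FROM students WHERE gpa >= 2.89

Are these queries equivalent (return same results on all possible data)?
No, not equivalent

Query 1 returns: [('Niaj',), ('Peggy',)]
Query 2 returns: [('Niaj',), ('Peggy',), ('Mallory',)]

Reason: > vs >= gives different results when gpa = 2.89 exists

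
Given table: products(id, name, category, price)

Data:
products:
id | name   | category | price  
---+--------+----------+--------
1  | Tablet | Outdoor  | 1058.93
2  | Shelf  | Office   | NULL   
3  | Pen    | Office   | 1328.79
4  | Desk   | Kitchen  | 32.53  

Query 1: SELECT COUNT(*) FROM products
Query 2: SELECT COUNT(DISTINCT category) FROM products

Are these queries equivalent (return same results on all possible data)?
No, not equivalent

Query 1 returns: [(4,)]
Query 2 returns: [(3,)]

Reason: COUNT(*) counts rows, COUNT(DISTINCT category) counts unique categorys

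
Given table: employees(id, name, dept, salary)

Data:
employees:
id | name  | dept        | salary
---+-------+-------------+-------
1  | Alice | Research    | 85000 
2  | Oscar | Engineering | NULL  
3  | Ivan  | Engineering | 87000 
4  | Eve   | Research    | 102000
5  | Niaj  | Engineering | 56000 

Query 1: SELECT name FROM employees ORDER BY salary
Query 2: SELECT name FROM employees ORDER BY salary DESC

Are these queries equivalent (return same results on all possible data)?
No, not equivalent

Query 1 returns: [('Oscar',), ('Niaj',), ('Alice',), ('Ivan',), ('Eve',)]
Query 2 returns: [('Eve',), ('Ivan',), ('Alice',), ('Niaj',), ('Oscar',)]

Reason: ASC vs DESC gives opposite ordering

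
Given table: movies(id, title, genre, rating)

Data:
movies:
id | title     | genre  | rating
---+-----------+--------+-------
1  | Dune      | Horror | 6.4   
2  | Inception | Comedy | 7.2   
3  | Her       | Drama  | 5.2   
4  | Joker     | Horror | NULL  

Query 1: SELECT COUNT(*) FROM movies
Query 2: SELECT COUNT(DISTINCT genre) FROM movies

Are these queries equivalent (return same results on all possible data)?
No, not equivalent

Query 1 returns: [(4,)]
Query 2 returns: [(3,)]

Reason: COUNT(*) counts rows, COUNT(DISTINCT genre) counts unique genres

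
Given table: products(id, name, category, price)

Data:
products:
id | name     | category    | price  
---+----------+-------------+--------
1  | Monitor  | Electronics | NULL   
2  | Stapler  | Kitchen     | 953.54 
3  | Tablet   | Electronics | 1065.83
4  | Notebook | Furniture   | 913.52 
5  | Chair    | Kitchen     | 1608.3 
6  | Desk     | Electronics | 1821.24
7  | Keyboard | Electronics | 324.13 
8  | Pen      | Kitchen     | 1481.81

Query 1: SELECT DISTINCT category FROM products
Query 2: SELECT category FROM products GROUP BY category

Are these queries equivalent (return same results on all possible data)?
Yes, equivalent

Both queries return: [('Electronics',), ('Furniture',), ('Kitchen',)]

Reason: Both get unique categorys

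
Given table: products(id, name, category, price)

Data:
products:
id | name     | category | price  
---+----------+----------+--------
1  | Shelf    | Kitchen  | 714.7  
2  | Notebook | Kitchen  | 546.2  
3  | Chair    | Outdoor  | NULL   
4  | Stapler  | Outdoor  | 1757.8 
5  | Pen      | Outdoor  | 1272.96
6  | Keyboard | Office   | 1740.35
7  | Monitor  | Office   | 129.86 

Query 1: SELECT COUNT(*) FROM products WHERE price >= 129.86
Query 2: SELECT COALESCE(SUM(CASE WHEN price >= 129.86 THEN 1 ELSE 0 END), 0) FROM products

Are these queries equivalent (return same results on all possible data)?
Yes, equivalent

Both queries return: [(6,)]

Reason: COUNT with WHERE vs conditional SUM (COALESCE handles empty-table NULL)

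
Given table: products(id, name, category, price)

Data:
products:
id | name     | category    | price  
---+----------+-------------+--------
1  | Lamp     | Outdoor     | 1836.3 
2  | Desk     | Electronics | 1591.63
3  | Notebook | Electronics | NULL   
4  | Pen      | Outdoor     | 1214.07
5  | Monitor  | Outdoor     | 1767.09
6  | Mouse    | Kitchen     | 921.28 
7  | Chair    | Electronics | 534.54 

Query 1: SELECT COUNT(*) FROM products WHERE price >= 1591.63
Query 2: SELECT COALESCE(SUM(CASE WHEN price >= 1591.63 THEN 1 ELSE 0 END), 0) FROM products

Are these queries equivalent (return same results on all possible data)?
Yes, equivalent

Both queries return: [(3,)]

Reason: COUNT with WHERE vs conditional SUM (COALESCE handles empty-table NULL)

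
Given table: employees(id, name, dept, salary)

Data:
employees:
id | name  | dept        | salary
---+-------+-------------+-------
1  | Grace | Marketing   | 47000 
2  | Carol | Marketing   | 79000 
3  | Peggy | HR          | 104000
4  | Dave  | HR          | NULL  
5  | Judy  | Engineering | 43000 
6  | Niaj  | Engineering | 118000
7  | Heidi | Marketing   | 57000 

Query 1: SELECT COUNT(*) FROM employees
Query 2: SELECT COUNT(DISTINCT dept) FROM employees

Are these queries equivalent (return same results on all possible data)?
No, not equivalent

Query 1 returns: [(7,)]
Query 2 returns: [(3,)]

Reason: COUNT(*) counts rows, COUNT(DISTINCT dept) counts unique depts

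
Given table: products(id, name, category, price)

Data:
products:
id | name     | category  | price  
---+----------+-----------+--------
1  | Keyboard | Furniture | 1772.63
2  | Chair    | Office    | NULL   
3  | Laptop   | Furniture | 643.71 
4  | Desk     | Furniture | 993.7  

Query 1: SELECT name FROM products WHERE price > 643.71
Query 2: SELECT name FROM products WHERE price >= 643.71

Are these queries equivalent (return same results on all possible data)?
No, not equivalent

Query 1 returns: [('Keyboard',), ('Desk',)]
Query 2 returns: [('Keyboard',), ('Laptop',), ('Desk',)]

Reason: > vs >= gives different results when price = 643.71 exists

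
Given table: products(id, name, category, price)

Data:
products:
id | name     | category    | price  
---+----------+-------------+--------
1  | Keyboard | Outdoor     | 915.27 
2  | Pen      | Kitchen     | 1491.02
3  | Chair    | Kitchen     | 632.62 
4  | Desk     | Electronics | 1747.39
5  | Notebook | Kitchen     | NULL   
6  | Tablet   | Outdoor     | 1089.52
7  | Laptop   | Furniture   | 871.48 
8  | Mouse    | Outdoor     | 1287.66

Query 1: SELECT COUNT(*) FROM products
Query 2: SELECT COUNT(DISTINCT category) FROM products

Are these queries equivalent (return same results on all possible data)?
No, not equivalent

Query 1 returns: [(8,)]
Query 2 returns: [(4,)]

Reason: COUNT(*) counts rows, COUNT(DISTINCT category) counts unique categorys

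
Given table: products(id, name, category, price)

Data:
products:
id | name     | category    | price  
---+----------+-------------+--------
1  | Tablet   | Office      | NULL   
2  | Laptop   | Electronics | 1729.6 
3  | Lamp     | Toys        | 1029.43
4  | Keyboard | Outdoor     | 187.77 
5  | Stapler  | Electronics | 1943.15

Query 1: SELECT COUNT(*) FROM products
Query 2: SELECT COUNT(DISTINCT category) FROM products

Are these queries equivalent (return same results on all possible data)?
No, not equivalent

Query 1 returns: [(5,)]
Query 2 returns: [(4,)]

Reason: COUNT(*) counts rows, COUNT(DISTINCT category) counts unique categorys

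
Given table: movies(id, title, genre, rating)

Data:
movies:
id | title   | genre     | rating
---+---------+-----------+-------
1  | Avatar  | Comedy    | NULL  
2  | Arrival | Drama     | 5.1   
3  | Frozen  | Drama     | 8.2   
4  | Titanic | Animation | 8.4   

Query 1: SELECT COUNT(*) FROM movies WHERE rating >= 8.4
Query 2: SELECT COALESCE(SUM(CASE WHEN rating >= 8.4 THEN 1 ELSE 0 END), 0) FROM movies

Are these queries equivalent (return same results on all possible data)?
Yes, equivalent

Both queries return: [(1,)]

Reason: COUNT with WHERE vs conditional SUM (COALESCE handles empty-table NULL)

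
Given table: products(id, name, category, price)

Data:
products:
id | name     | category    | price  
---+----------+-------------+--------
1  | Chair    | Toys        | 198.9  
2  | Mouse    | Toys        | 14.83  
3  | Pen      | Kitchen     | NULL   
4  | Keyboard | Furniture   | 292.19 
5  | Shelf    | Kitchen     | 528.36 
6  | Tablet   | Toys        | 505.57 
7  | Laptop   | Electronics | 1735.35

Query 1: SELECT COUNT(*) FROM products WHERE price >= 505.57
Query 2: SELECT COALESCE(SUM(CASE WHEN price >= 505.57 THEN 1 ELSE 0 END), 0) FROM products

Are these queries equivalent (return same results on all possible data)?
Yes, equivalent

Both queries return: [(3,)]

Reason: COUNT with WHERE vs conditional SUM (COALESCE handles empty-table NULL)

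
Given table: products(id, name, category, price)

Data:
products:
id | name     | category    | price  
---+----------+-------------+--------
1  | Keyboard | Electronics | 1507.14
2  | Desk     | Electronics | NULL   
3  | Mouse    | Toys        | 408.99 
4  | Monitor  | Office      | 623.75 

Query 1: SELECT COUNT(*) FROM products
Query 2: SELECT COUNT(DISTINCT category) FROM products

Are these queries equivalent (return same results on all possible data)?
No, not equivalent

Query 1 returns: [(4,)]
Query 2 returns: [(3,)]

Reason: COUNT(*) counts rows, COUNT(DISTINCT category) counts unique categorys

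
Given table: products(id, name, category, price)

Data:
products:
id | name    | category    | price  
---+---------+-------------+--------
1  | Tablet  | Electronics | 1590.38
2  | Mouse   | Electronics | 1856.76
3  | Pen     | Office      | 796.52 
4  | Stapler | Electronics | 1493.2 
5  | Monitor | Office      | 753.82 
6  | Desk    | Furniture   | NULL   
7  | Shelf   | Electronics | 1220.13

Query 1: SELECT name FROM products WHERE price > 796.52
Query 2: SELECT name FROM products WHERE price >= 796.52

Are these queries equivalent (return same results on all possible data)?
No, not equivalent

Query 1 returns: [('Tablet',), ('Mouse',), ('Stapler',), ('Shelf',)]
Query 2 returns: [('Tablet',), ('Mouse',), ('Pen',), ('Stapler',), ('Shelf',)]

Reason: > vs >= gives different results when price = 796.52 exists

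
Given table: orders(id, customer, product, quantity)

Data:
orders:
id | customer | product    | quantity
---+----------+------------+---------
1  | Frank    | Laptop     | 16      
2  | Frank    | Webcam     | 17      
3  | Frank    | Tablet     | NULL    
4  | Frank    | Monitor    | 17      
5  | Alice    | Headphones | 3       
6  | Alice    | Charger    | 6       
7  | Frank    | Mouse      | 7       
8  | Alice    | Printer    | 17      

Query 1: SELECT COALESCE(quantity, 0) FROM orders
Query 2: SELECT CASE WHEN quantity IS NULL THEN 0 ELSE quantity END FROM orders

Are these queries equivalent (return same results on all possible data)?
Yes, equivalent

Both queries return: [(0,), (3,), (6,), (7,), (16,), (17,), (17,), (17,)]

Reason: COALESCE vs CASE for NULL handling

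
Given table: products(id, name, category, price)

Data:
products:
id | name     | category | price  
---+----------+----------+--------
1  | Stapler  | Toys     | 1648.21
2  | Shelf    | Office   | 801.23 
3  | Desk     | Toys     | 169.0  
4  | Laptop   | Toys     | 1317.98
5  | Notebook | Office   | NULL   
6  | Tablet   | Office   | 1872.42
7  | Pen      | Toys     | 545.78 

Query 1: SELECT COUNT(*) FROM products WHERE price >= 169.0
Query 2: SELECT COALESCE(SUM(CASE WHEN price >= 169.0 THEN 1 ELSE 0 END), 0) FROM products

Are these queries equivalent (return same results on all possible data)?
Yes, equivalent

Both queries return: [(6,)]

Reason: COUNT with WHERE vs conditional SUM (COALESCE handles empty-table NULL)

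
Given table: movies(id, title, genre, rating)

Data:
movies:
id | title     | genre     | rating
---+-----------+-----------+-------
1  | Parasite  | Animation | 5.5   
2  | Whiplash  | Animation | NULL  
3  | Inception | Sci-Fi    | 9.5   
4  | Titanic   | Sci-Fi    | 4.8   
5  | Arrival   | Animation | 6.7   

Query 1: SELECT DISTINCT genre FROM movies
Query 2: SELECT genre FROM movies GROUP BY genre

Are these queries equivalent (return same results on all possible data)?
Yes, equivalent

Both queries return: [('Animation',), ('Sci-Fi',)]

Reason: Both get unique genres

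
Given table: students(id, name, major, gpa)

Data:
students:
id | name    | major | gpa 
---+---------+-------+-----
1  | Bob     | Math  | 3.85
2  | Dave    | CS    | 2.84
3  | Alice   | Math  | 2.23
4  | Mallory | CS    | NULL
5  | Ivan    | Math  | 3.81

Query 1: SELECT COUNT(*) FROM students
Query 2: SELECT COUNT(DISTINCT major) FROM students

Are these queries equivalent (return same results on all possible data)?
No, not equivalent

Query 1 returns: [(5,)]
Query 2 returns: [(2,)]

Reason: COUNT(*) counts rows, COUNT(DISTINCT major) counts unique majors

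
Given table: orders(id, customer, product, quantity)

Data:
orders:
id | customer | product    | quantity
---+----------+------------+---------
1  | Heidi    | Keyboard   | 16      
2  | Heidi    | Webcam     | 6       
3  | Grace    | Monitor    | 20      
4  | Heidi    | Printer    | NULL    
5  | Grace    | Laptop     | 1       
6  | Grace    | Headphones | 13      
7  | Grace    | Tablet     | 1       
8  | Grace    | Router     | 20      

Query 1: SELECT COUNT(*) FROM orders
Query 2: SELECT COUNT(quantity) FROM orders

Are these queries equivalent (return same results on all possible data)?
No, not equivalent

Query 1 returns: [(8,)]
Query 2 returns: [(7,)]

Reason: COUNT(*) includes NULLs, COUNT(column) excludes them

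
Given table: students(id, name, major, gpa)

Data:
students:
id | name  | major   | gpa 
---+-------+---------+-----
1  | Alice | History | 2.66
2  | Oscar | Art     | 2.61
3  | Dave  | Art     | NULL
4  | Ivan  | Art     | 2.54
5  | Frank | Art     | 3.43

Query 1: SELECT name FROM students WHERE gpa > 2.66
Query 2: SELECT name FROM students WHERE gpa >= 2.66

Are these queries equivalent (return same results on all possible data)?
No, not equivalent

Query 1 returns: [('Frank',)]
Query 2 returns: [('Alice',), ('Frank',)]

Reason: > vs >= gives different results when gpa = 2.66 exists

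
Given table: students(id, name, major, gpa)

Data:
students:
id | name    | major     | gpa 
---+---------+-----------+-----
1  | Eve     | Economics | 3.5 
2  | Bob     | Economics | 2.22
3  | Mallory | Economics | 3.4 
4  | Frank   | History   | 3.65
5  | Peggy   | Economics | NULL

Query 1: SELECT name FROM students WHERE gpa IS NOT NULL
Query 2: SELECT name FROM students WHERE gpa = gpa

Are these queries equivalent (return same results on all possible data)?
Yes, equivalent

Both queries return: [('Bob',), ('Eve',), ('Frank',), ('Mallory',)]

Reason: IS NOT NULL vs self-equality (both exclude NULLs)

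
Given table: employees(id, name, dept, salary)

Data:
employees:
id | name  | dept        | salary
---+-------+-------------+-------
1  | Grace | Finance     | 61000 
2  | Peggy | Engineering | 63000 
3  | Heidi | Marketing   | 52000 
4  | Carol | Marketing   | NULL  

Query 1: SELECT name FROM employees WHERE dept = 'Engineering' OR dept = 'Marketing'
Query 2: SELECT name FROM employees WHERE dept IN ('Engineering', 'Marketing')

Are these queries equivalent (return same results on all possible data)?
Yes, equivalent

Both queries return: [('Carol',), ('Heidi',), ('Peggy',)]

Reason: OR vs IN are equivalent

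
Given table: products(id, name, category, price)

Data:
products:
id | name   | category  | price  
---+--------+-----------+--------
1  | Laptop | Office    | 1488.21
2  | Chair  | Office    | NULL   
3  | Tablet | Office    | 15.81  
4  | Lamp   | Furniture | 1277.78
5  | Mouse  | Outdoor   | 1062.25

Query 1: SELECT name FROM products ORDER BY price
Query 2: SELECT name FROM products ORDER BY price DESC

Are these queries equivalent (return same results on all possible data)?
No, not equivalent

Query 1 returns: [('Chair',), ('Tablet',), ('Mouse',), ('Lamp',), ('Laptop',)]
Query 2 returns: [('Laptop',), ('Lamp',), ('Mouse',), ('Tablet',), ('Chair',)]

Reason: ASC vs DESC gives opposite ordering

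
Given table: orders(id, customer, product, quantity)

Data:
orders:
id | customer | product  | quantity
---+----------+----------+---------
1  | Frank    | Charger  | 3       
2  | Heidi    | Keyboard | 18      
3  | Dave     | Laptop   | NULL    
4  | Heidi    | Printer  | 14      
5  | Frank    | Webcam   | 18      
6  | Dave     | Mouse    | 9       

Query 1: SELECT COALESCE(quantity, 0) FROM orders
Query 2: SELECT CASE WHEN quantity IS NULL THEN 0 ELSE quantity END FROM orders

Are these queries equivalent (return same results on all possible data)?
Yes, equivalent

Both queries return: [(0,), (3,), (9,), (14,), (18,), (18,)]

Reason: COALESCE vs CASE for NULL handling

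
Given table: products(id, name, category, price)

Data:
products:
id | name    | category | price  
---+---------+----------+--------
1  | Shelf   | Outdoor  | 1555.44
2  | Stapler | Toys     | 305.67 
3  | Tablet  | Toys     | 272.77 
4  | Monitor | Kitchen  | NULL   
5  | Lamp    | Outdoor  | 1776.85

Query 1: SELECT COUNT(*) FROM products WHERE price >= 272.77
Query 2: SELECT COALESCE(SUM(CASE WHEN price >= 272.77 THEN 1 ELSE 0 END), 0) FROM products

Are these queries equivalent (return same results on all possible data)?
Yes, equivalent

Both queries return: [(4,)]

Reason: COUNT with WHERE vs conditional SUM (COALESCE handles empty-table NULL)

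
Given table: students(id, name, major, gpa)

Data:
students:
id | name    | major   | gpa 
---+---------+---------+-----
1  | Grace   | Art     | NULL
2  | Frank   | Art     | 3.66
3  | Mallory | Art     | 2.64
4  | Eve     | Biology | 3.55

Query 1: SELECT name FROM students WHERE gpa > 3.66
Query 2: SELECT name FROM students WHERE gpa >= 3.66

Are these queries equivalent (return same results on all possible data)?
No, not equivalent

Query 1 returns: []
Query 2 returns: [('Frank',)]

Reason: > vs >= gives different results when gpa = 3.66 exists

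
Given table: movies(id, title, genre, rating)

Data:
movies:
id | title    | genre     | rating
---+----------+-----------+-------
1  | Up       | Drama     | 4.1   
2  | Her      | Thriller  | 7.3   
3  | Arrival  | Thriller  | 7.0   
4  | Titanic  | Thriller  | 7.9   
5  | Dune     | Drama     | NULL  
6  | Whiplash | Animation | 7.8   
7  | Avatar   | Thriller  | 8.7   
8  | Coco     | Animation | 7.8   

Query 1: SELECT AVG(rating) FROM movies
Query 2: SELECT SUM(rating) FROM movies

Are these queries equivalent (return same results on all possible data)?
No, not equivalent

Query 1 returns: [(7.228571428571429,)]
Query 2 returns: [(50.6,)]

Reason: AVG vs SUM give different aggregate values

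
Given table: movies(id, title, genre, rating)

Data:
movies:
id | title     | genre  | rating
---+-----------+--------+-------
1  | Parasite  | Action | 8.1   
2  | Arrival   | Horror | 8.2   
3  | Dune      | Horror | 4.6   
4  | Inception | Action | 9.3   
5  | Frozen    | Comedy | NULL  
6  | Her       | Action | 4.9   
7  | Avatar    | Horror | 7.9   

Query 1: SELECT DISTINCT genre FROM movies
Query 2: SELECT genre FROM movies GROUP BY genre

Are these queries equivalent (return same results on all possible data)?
Yes, equivalent

Both queries return: [('Action',), ('Comedy',), ('Horror',)]

Reason: Both get unique genres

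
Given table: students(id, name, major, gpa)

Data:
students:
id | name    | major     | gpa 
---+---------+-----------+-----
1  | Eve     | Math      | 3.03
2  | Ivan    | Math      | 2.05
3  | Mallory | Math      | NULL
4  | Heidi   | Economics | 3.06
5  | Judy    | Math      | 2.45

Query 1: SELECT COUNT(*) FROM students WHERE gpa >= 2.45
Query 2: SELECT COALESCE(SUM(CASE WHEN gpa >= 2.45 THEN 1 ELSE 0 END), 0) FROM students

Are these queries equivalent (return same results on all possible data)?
Yes, equivalent

Both queries return: [(3,)]

Reason: COUNT with WHERE vs conditional SUM (COALESCE handles empty-table NULL)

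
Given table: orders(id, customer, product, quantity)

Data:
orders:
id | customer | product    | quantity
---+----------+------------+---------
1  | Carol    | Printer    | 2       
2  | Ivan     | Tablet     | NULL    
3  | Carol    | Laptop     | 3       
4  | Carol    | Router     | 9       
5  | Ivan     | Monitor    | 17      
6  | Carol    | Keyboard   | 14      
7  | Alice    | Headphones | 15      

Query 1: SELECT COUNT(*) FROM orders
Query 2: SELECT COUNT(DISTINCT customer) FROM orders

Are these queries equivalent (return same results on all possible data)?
No, not equivalent

Query 1 returns: [(7,)]
Query 2 returns: [(3,)]

Reason: COUNT(*) counts rows, COUNT(DISTINCT customer) counts unique customers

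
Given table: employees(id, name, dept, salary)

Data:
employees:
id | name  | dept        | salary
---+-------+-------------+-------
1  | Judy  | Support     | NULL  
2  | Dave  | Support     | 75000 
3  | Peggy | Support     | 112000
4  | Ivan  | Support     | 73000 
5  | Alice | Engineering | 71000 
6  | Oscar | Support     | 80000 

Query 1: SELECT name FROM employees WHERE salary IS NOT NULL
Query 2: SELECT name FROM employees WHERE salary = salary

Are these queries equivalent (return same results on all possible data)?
Yes, equivalent

Both queries return: [('Alice',), ('Dave',), ('Ivan',), ('Oscar',), ('Peggy',)]

Reason: IS NOT NULL vs self-equality (both exclude NULLs)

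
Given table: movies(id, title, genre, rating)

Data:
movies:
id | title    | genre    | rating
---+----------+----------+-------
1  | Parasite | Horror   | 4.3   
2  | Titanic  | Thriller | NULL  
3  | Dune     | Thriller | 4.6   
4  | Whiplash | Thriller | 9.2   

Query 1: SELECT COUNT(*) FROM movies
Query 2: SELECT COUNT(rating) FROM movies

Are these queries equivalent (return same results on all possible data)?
No, not equivalent

Query 1 returns: [(4,)]
Query 2 returns: [(3,)]

Reason: COUNT(*) includes NULLs, COUNT(column) excludes them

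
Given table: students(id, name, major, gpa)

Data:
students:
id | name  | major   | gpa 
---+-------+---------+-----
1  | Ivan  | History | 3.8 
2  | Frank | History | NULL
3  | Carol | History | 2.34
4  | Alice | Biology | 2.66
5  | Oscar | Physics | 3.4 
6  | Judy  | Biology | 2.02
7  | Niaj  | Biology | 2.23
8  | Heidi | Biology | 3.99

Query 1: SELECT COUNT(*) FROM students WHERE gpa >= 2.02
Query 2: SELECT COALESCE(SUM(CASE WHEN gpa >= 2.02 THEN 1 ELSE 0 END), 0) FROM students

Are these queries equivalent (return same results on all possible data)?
Yes, equivalent

Both queries return: [(7,)]

Reason: COUNT with WHERE vs conditional SUM (COALESCE handles empty-table NULL)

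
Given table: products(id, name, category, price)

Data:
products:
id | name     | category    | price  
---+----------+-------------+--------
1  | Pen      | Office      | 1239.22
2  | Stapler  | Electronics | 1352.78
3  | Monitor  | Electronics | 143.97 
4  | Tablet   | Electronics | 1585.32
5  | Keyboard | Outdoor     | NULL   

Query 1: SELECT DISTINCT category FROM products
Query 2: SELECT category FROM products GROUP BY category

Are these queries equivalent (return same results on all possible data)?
Yes, equivalent

Both queries return: [('Electronics',), ('Office',), ('Outdoor',)]

Reason: Both get unique categorys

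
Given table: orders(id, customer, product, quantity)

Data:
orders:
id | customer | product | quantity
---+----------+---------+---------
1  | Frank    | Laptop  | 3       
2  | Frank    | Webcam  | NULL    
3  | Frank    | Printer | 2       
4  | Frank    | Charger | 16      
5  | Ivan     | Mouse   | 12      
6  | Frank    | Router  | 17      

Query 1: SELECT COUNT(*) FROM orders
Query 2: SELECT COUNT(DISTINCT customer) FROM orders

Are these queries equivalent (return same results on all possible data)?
No, not equivalent

Query 1 returns: [(6,)]
Query 2 returns: [(2,)]

Reason: COUNT(*) counts rows, COUNT(DISTINCT customer) counts unique customers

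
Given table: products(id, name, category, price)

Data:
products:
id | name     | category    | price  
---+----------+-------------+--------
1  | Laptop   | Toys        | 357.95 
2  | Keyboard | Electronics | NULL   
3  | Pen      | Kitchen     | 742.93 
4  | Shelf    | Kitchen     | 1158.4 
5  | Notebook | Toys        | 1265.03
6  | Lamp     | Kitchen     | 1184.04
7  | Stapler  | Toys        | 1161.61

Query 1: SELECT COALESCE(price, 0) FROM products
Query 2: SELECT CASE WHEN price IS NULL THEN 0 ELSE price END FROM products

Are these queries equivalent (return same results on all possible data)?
Yes, equivalent

Both queries return: [(0,), (357.95,), (742.93,), (1158.4,), (1161.61,), (1184.04,), (1265.03,)]

Reason: COALESCE vs CASE for NULL handling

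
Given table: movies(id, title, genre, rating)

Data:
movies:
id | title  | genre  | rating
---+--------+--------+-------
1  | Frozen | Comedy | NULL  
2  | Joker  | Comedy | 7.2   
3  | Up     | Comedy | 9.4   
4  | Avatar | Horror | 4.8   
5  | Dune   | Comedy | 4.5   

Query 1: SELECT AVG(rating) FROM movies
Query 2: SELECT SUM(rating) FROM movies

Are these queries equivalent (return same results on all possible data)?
No, not equivalent

Query 1 returns: [(6.475,)]
Query 2 returns: [(25.9,)]

Reason: AVG vs SUM give different aggregate values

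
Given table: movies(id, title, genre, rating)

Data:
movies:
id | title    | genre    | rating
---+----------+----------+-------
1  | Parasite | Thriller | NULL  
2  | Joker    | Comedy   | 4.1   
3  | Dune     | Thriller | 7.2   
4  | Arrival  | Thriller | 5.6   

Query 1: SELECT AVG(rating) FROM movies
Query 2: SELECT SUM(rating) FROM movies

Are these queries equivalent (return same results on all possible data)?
No, not equivalent

Query 1 returns: [(5.633333333333333,)]
Query 2 returns: [(16.9,)]

Reason: AVG vs SUM give different aggregate values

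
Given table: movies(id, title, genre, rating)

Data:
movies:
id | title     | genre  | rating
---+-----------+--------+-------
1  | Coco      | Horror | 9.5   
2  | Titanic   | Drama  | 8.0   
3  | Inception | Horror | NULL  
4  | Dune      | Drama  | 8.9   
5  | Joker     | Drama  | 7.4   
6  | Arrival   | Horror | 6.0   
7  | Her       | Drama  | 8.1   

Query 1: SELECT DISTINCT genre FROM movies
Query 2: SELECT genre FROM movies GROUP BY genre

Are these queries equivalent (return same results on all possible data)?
Yes, equivalent

Both queries return: [('Drama',), ('Horror',)]

Reason: Both get unique genres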